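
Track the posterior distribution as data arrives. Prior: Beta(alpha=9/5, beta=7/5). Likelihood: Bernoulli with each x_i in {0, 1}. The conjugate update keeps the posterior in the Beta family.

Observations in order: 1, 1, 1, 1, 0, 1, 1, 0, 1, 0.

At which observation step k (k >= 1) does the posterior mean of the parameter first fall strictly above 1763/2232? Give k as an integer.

obs 1: x=1 → posterior Beta(14/5, 7/5)
obs 2: x=1 → posterior Beta(19/5, 7/5)
obs 3: x=1 → posterior Beta(24/5, 7/5)
obs 4: x=1 → posterior Beta(29/5, 7/5)
obs 5: x=0 → posterior Beta(29/5, 12/5)
obs 6: x=1 → posterior Beta(34/5, 12/5)
obs 7: x=1 → posterior Beta(39/5, 12/5)
obs 8: x=0 → posterior Beta(39/5, 17/5)
obs 9: x=1 → posterior Beta(44/5, 17/5)
obs 10: x=0 → posterior Beta(44/5, 22/5)

k = 4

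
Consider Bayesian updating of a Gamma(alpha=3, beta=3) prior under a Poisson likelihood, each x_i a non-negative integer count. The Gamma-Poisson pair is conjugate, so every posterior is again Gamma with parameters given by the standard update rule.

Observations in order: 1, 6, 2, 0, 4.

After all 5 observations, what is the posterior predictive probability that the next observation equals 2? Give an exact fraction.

obs 1: x=1 → posterior Gamma(4, 4)
obs 2: x=6 → posterior Gamma(10, 5)
obs 3: x=2 → posterior Gamma(12, 6)
obs 4: x=0 → posterior Gamma(12, 7)
obs 5: x=4 → posterior Gamma(16, 8)

38280596832649216/150094635296999121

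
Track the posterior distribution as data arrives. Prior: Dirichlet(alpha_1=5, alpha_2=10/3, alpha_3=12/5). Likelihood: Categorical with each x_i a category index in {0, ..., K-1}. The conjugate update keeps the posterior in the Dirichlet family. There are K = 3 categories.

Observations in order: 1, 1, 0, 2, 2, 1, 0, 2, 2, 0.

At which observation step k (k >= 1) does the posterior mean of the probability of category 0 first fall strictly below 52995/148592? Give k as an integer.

k = 9

obs 1: x=1 → posterior Dirichlet(5, 13/3, 12/5)
obs 2: x=1 → posterior Dirichlet(5, 16/3, 12/5)
obs 3: x=0 → posterior Dirichlet(6, 16/3, 12/5)
obs 4: x=2 → posterior Dirichlet(6, 16/3, 17/5)
obs 5: x=2 → posterior Dirichlet(6, 16/3, 22/5)
obs 6: x=1 → posterior Dirichlet(6, 19/3, 22/5)
obs 7: x=0 → posterior Dirichlet(7, 19/3, 22/5)
obs 8: x=2 → posterior Dirichlet(7, 19/3, 27/5)
obs 9: x=2 → posterior Dirichlet(7, 19/3, 32/5)
obs 10: x=0 → posterior Dirichlet(8, 19/3, 32/5)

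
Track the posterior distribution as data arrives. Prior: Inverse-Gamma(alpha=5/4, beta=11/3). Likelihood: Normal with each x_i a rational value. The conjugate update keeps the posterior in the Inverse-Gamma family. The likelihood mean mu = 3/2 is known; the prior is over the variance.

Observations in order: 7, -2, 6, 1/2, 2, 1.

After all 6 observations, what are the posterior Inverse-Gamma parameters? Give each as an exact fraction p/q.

alpha=17/4, beta=859/24

obs 1: x=7 → posterior Inverse-Gamma(7/4, 451/24)
obs 2: x=-2 → posterior Inverse-Gamma(9/4, 299/12)
obs 3: x=6 → posterior Inverse-Gamma(11/4, 841/24)
obs 4: x=1/2 → posterior Inverse-Gamma(13/4, 853/24)
obs 5: x=2 → posterior Inverse-Gamma(15/4, 107/3)
obs 6: x=1 → posterior Inverse-Gamma(17/4, 859/24)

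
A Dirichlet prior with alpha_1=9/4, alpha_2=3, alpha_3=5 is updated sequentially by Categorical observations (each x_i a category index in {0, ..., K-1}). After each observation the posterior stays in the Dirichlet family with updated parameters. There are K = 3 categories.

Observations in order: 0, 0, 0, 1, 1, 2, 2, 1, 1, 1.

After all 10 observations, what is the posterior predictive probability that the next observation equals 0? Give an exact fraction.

7/27

obs 1: x=0 → posterior Dirichlet(13/4, 3, 5)
obs 2: x=0 → posterior Dirichlet(17/4, 3, 5)
obs 3: x=0 → posterior Dirichlet(21/4, 3, 5)
obs 4: x=1 → posterior Dirichlet(21/4, 4, 5)
obs 5: x=1 → posterior Dirichlet(21/4, 5, 5)
obs 6: x=2 → posterior Dirichlet(21/4, 5, 6)
obs 7: x=2 → posterior Dirichlet(21/4, 5, 7)
obs 8: x=1 → posterior Dirichlet(21/4, 6, 7)
obs 9: x=1 → posterior Dirichlet(21/4, 7, 7)
obs 10: x=1 → posterior Dirichlet(21/4, 8, 7)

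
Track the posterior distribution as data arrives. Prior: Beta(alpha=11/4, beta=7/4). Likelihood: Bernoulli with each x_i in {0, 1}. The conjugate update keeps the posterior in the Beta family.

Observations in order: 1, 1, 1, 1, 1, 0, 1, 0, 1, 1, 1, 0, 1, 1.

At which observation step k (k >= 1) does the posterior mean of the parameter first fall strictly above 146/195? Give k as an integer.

k = 3

obs 1: x=1 → posterior Beta(15/4, 7/4)
obs 2: x=1 → posterior Beta(19/4, 7/4)
obs 3: x=1 → posterior Beta(23/4, 7/4)
obs 4: x=1 → posterior Beta(27/4, 7/4)
obs 5: x=1 → posterior Beta(31/4, 7/4)
obs 6: x=0 → posterior Beta(31/4, 11/4)
obs 7: x=1 → posterior Beta(35/4, 11/4)
obs 8: x=0 → posterior Beta(35/4, 15/4)
obs 9: x=1 → posterior Beta(39/4, 15/4)
obs 10: x=1 → posterior Beta(43/4, 15/4)
obs 11: x=1 → posterior Beta(47/4, 15/4)
obs 12: x=0 → posterior Beta(47/4, 19/4)
obs 13: x=1 → posterior Beta(51/4, 19/4)
obs 14: x=1 → posterior Beta(55/4, 19/4)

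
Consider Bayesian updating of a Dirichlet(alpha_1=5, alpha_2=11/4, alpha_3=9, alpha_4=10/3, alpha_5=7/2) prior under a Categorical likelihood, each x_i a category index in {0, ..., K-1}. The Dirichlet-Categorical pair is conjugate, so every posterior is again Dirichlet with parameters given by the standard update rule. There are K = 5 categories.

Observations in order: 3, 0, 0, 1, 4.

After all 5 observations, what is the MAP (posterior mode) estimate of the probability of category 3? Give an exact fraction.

40/283

obs 1: x=3 → posterior Dirichlet(5, 11/4, 9, 13/3, 7/2)
obs 2: x=0 → posterior Dirichlet(6, 11/4, 9, 13/3, 7/2)
obs 3: x=0 → posterior Dirichlet(7, 11/4, 9, 13/3, 7/2)
obs 4: x=1 → posterior Dirichlet(7, 15/4, 9, 13/3, 7/2)
obs 5: x=4 → posterior Dirichlet(7, 15/4, 9, 13/3, 9/2)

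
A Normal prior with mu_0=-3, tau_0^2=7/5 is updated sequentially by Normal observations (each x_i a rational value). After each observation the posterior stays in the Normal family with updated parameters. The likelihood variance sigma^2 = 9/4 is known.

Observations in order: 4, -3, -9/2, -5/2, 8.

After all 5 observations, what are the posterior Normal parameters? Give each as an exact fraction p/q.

obs 1: x=4 → posterior Normal(-23/73, 63/73)
obs 2: x=-3 → posterior Normal(-107/101, 63/101)
obs 3: x=-9/2 → posterior Normal(-233/129, 21/43)
obs 4: x=-5/2 → posterior Normal(-303/157, 63/157)
obs 5: x=8 → posterior Normal(-79/185, 63/185)

mu_0=-79/185, tau_0^2=63/185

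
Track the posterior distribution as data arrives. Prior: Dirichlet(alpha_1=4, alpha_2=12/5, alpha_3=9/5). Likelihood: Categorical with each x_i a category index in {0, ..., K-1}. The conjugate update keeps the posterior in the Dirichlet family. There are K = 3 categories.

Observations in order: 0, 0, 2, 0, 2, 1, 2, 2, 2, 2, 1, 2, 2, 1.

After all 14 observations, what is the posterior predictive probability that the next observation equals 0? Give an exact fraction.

35/111

obs 1: x=0 → posterior Dirichlet(5, 12/5, 9/5)
obs 2: x=0 → posterior Dirichlet(6, 12/5, 9/5)
obs 3: x=2 → posterior Dirichlet(6, 12/5, 14/5)
obs 4: x=0 → posterior Dirichlet(7, 12/5, 14/5)
obs 5: x=2 → posterior Dirichlet(7, 12/5, 19/5)
obs 6: x=1 → posterior Dirichlet(7, 17/5, 19/5)
obs 7: x=2 → posterior Dirichlet(7, 17/5, 24/5)
obs 8: x=2 → posterior Dirichlet(7, 17/5, 29/5)
obs 9: x=2 → posterior Dirichlet(7, 17/5, 34/5)
obs 10: x=2 → posterior Dirichlet(7, 17/5, 39/5)
obs 11: x=1 → posterior Dirichlet(7, 22/5, 39/5)
obs 12: x=2 → posterior Dirichlet(7, 22/5, 44/5)
obs 13: x=2 → posterior Dirichlet(7, 22/5, 49/5)
obs 14: x=1 → posterior Dirichlet(7, 27/5, 49/5)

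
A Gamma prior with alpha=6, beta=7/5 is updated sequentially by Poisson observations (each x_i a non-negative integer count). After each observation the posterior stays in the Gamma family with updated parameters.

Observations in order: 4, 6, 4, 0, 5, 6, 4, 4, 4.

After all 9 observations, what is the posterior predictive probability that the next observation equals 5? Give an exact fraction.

obs 1: x=4 → posterior Gamma(10, 12/5)
obs 2: x=6 → posterior Gamma(16, 17/5)
obs 3: x=4 → posterior Gamma(20, 22/5)
obs 4: x=0 → posterior Gamma(20, 27/5)
obs 5: x=5 → posterior Gamma(25, 32/5)
obs 6: x=6 → posterior Gamma(31, 37/5)
obs 7: x=4 → posterior Gamma(35, 42/5)
obs 8: x=4 → posterior Gamma(39, 47/5)
obs 9: x=4 → posterior Gamma(43, 52/5)

98102625996940021610929714554646255803428162003065354554956956005260063879987200000/638075129897984377802805119890685099365488018438655051415263872156475329947700890667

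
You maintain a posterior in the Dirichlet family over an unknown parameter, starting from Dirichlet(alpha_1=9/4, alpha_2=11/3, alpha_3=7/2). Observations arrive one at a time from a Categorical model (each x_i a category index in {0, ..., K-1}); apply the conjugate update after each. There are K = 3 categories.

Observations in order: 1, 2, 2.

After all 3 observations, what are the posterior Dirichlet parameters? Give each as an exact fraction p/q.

alpha_1=9/4, alpha_2=14/3, alpha_3=11/2

obs 1: x=1 → posterior Dirichlet(9/4, 14/3, 7/2)
obs 2: x=2 → posterior Dirichlet(9/4, 14/3, 9/2)
obs 3: x=2 → posterior Dirichlet(9/4, 14/3, 11/2)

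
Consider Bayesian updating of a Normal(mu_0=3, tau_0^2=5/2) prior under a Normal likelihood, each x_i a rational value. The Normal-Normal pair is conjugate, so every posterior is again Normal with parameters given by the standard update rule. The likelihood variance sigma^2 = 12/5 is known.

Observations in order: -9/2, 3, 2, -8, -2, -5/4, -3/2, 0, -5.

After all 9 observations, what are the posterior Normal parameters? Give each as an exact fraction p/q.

mu_0=-479/332, tau_0^2=20/83

obs 1: x=-9/2 → posterior Normal(-81/98, 60/49)
obs 2: x=3 → posterior Normal(69/148, 30/37)
obs 3: x=2 → posterior Normal(169/198, 20/33)
obs 4: x=-8 → posterior Normal(-231/248, 15/31)
obs 5: x=-2 → posterior Normal(-331/298, 60/149)
obs 6: x=-5/4 → posterior Normal(-787/696, 10/29)
obs 7: x=-3/2 → posterior Normal(-937/796, 60/199)
obs 8: x=0 → posterior Normal(-937/896, 15/56)
obs 9: x=-5 → posterior Normal(-479/332, 20/83)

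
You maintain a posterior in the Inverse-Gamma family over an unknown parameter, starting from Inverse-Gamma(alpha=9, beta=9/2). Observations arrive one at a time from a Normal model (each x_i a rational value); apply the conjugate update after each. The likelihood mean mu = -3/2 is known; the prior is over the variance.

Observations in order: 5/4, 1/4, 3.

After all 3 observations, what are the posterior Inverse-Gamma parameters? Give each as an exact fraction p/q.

obs 1: x=5/4 → posterior Inverse-Gamma(19/2, 265/32)
obs 2: x=1/4 → posterior Inverse-Gamma(10, 157/16)
obs 3: x=3 → posterior Inverse-Gamma(21/2, 319/16)

alpha=21/2, beta=319/16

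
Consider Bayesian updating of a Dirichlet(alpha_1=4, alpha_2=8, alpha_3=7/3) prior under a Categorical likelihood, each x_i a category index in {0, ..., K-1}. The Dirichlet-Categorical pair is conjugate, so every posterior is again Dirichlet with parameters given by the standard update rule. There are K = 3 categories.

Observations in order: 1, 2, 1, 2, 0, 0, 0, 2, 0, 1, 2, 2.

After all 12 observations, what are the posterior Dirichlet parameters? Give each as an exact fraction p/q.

obs 1: x=1 → posterior Dirichlet(4, 9, 7/3)
obs 2: x=2 → posterior Dirichlet(4, 9, 10/3)
obs 3: x=1 → posterior Dirichlet(4, 10, 10/3)
obs 4: x=2 → posterior Dirichlet(4, 10, 13/3)
obs 5: x=0 → posterior Dirichlet(5, 10, 13/3)
obs 6: x=0 → posterior Dirichlet(6, 10, 13/3)
obs 7: x=0 → posterior Dirichlet(7, 10, 13/3)
obs 8: x=2 → posterior Dirichlet(7, 10, 16/3)
obs 9: x=0 → posterior Dirichlet(8, 10, 16/3)
obs 10: x=1 → posterior Dirichlet(8, 11, 16/3)
obs 11: x=2 → posterior Dirichlet(8, 11, 19/3)
obs 12: x=2 → posterior Dirichlet(8, 11, 22/3)

alpha_1=8, alpha_2=11, alpha_3=22/3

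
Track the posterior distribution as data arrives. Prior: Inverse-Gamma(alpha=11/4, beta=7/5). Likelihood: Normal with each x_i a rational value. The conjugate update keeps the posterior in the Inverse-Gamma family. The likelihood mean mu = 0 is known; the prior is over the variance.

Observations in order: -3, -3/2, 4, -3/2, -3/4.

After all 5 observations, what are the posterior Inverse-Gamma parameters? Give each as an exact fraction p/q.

obs 1: x=-3 → posterior Inverse-Gamma(13/4, 59/10)
obs 2: x=-3/2 → posterior Inverse-Gamma(15/4, 281/40)
obs 3: x=4 → posterior Inverse-Gamma(17/4, 601/40)
obs 4: x=-3/2 → posterior Inverse-Gamma(19/4, 323/20)
obs 5: x=-3/4 → posterior Inverse-Gamma(21/4, 2629/160)

alpha=21/4, beta=2629/160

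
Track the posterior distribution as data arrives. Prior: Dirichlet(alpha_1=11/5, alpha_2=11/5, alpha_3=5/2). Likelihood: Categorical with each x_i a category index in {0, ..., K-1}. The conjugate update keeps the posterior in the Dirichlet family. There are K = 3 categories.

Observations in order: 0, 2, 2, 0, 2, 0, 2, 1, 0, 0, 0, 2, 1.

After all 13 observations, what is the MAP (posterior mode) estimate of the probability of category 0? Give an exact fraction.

obs 1: x=0 → posterior Dirichlet(16/5, 11/5, 5/2)
obs 2: x=2 → posterior Dirichlet(16/5, 11/5, 7/2)
obs 3: x=2 → posterior Dirichlet(16/5, 11/5, 9/2)
obs 4: x=0 → posterior Dirichlet(21/5, 11/5, 9/2)
obs 5: x=2 → posterior Dirichlet(21/5, 11/5, 11/2)
obs 6: x=0 → posterior Dirichlet(26/5, 11/5, 11/2)
obs 7: x=2 → posterior Dirichlet(26/5, 11/5, 13/2)
obs 8: x=1 → posterior Dirichlet(26/5, 16/5, 13/2)
obs 9: x=0 → posterior Dirichlet(31/5, 16/5, 13/2)
obs 10: x=0 → posterior Dirichlet(36/5, 16/5, 13/2)
obs 11: x=0 → posterior Dirichlet(41/5, 16/5, 13/2)
obs 12: x=2 → posterior Dirichlet(41/5, 16/5, 15/2)
obs 13: x=1 → posterior Dirichlet(41/5, 21/5, 15/2)

72/169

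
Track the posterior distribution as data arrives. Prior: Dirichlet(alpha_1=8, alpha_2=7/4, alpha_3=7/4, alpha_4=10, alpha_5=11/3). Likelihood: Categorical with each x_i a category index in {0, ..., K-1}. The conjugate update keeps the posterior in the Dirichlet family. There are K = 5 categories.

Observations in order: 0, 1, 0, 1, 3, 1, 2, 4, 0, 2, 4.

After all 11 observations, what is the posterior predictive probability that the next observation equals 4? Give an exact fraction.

34/217

obs 1: x=0 → posterior Dirichlet(9, 7/4, 7/4, 10, 11/3)
obs 2: x=1 → posterior Dirichlet(9, 11/4, 7/4, 10, 11/3)
obs 3: x=0 → posterior Dirichlet(10, 11/4, 7/4, 10, 11/3)
obs 4: x=1 → posterior Dirichlet(10, 15/4, 7/4, 10, 11/3)
obs 5: x=3 → posterior Dirichlet(10, 15/4, 7/4, 11, 11/3)
obs 6: x=1 → posterior Dirichlet(10, 19/4, 7/4, 11, 11/3)
obs 7: x=2 → posterior Dirichlet(10, 19/4, 11/4, 11, 11/3)
obs 8: x=4 → posterior Dirichlet(10, 19/4, 11/4, 11, 14/3)
obs 9: x=0 → posterior Dirichlet(11, 19/4, 11/4, 11, 14/3)
obs 10: x=2 → posterior Dirichlet(11, 19/4, 15/4, 11, 14/3)
obs 11: x=4 → posterior Dirichlet(11, 19/4, 15/4, 11, 17/3)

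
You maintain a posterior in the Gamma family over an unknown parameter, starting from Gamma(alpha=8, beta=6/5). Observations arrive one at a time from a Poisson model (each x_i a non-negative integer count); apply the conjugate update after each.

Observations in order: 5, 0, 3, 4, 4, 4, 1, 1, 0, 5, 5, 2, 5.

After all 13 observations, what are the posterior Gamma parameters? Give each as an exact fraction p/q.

alpha=47, beta=71/5

obs 1: x=5 → posterior Gamma(13, 11/5)
obs 2: x=0 → posterior Gamma(13, 16/5)
obs 3: x=3 → posterior Gamma(16, 21/5)
obs 4: x=4 → posterior Gamma(20, 26/5)
obs 5: x=4 → posterior Gamma(24, 31/5)
obs 6: x=4 → posterior Gamma(28, 36/5)
obs 7: x=1 → posterior Gamma(29, 41/5)
obs 8: x=1 → posterior Gamma(30, 46/5)
obs 9: x=0 → posterior Gamma(30, 51/5)
obs 10: x=5 → posterior Gamma(35, 56/5)
obs 11: x=5 → posterior Gamma(40, 61/5)
obs 12: x=2 → posterior Gamma(42, 66/5)
obs 13: x=5 → posterior Gamma(47, 71/5)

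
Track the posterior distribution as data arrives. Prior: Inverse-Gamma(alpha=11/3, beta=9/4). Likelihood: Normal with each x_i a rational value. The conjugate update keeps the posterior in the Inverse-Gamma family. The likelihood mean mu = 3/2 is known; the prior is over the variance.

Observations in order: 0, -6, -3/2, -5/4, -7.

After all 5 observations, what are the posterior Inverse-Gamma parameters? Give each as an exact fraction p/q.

obs 1: x=0 → posterior Inverse-Gamma(25/6, 27/8)
obs 2: x=-6 → posterior Inverse-Gamma(14/3, 63/2)
obs 3: x=-3/2 → posterior Inverse-Gamma(31/6, 36)
obs 4: x=-5/4 → posterior Inverse-Gamma(17/3, 1273/32)
obs 5: x=-7 → posterior Inverse-Gamma(37/6, 2429/32)

alpha=37/6, beta=2429/32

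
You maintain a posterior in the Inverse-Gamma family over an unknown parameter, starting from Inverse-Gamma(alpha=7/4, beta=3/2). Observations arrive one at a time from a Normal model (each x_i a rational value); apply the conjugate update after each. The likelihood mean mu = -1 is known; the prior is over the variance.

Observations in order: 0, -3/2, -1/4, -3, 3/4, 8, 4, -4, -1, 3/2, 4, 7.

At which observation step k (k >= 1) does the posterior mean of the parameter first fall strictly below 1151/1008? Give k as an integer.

obs 1: x=0 → posterior Inverse-Gamma(9/4, 2)
obs 2: x=-3/2 → posterior Inverse-Gamma(11/4, 17/8)
obs 3: x=-1/4 → posterior Inverse-Gamma(13/4, 77/32)
obs 4: x=-3 → posterior Inverse-Gamma(15/4, 141/32)
obs 5: x=3/4 → posterior Inverse-Gamma(17/4, 95/16)
obs 6: x=8 → posterior Inverse-Gamma(19/4, 743/16)
obs 7: x=4 → posterior Inverse-Gamma(21/4, 943/16)
obs 8: x=-4 → posterior Inverse-Gamma(23/4, 1015/16)
obs 9: x=-1 → posterior Inverse-Gamma(25/4, 1015/16)
obs 10: x=3/2 → posterior Inverse-Gamma(27/4, 1065/16)
obs 11: x=4 → posterior Inverse-Gamma(29/4, 1265/16)
obs 12: x=7 → posterior Inverse-Gamma(31/4, 1777/16)

k = 3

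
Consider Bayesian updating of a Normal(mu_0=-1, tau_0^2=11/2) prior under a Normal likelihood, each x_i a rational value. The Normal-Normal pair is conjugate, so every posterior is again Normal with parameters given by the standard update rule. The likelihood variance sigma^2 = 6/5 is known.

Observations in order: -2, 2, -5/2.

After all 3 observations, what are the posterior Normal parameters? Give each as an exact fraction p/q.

mu_0=-299/354, tau_0^2=22/59

obs 1: x=-2 → posterior Normal(-122/67, 66/67)
obs 2: x=2 → posterior Normal(-6/61, 33/61)
obs 3: x=-5/2 → posterior Normal(-299/354, 22/59)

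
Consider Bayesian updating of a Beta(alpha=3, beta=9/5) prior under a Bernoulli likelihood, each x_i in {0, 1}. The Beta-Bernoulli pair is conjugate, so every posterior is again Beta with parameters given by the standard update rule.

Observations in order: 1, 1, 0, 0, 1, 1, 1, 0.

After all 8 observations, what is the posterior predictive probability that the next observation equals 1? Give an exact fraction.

obs 1: x=1 → posterior Beta(4, 9/5)
obs 2: x=1 → posterior Beta(5, 9/5)
obs 3: x=0 → posterior Beta(5, 14/5)
obs 4: x=0 → posterior Beta(5, 19/5)
obs 5: x=1 → posterior Beta(6, 19/5)
obs 6: x=1 → posterior Beta(7, 19/5)
obs 7: x=1 → posterior Beta(8, 19/5)
obs 8: x=0 → posterior Beta(8, 24/5)

5/8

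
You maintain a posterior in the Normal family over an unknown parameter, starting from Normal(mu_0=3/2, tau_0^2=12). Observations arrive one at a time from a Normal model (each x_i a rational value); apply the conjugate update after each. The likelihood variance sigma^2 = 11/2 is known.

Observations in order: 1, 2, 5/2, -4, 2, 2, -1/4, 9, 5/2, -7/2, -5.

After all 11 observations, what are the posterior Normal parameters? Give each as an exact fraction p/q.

mu_0=39/50, tau_0^2=12/25

obs 1: x=1 → posterior Normal(81/70, 132/35)
obs 2: x=2 → posterior Normal(3/2, 132/59)
obs 3: x=5/2 → posterior Normal(297/166, 132/83)
obs 4: x=-4 → posterior Normal(105/214, 132/107)
obs 5: x=2 → posterior Normal(201/262, 132/131)
obs 6: x=2 → posterior Normal(297/310, 132/155)
obs 7: x=-1/4 → posterior Normal(285/358, 132/179)
obs 8: x=9 → posterior Normal(717/406, 132/203)
obs 9: x=5/2 → posterior Normal(837/454, 132/227)
obs 10: x=-7/2 → posterior Normal(669/502, 132/251)
obs 11: x=-5 → posterior Normal(39/50, 12/25)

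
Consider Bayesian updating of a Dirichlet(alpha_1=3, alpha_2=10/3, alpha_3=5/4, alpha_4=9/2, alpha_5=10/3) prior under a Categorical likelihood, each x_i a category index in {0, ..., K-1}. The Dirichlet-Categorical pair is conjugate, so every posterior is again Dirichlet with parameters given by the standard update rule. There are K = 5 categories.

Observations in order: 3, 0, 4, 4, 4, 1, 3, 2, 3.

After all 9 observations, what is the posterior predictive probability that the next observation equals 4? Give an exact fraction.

76/293

obs 1: x=3 → posterior Dirichlet(3, 10/3, 5/4, 11/2, 10/3)
obs 2: x=0 → posterior Dirichlet(4, 10/3, 5/4, 11/2, 10/3)
obs 3: x=4 → posterior Dirichlet(4, 10/3, 5/4, 11/2, 13/3)
obs 4: x=4 → posterior Dirichlet(4, 10/3, 5/4, 11/2, 16/3)
obs 5: x=4 → posterior Dirichlet(4, 10/3, 5/4, 11/2, 19/3)
obs 6: x=1 → posterior Dirichlet(4, 13/3, 5/4, 11/2, 19/3)
obs 7: x=3 → posterior Dirichlet(4, 13/3, 5/4, 13/2, 19/3)
obs 8: x=2 → posterior Dirichlet(4, 13/3, 9/4, 13/2, 19/3)
obs 9: x=3 → posterior Dirichlet(4, 13/3, 9/4, 15/2, 19/3)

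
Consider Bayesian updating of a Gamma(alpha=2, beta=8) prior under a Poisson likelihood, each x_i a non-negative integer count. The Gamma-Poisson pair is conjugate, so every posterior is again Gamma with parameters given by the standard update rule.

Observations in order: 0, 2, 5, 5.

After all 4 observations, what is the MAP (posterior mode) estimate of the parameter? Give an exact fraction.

13/12

obs 1: x=0 → posterior Gamma(2, 9)
obs 2: x=2 → posterior Gamma(4, 10)
obs 3: x=5 → posterior Gamma(9, 11)
obs 4: x=5 → posterior Gamma(14, 12)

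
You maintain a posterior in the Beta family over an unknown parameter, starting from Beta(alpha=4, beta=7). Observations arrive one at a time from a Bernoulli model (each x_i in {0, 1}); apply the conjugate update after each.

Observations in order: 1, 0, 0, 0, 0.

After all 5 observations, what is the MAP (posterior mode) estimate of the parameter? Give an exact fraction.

2/7

obs 1: x=1 → posterior Beta(5, 7)
obs 2: x=0 → posterior Beta(5, 8)
obs 3: x=0 → posterior Beta(5, 9)
obs 4: x=0 → posterior Beta(5, 10)
obs 5: x=0 → posterior Beta(5, 11)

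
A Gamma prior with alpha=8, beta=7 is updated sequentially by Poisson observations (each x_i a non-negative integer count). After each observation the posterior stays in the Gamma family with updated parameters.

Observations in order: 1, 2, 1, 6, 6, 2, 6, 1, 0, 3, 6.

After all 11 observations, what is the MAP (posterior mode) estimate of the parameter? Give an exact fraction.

41/18

obs 1: x=1 → posterior Gamma(9, 8)
obs 2: x=2 → posterior Gamma(11, 9)
obs 3: x=1 → posterior Gamma(12, 10)
obs 4: x=6 → posterior Gamma(18, 11)
obs 5: x=6 → posterior Gamma(24, 12)
obs 6: x=2 → posterior Gamma(26, 13)
obs 7: x=6 → posterior Gamma(32, 14)
obs 8: x=1 → posterior Gamma(33, 15)
obs 9: x=0 → posterior Gamma(33, 16)
obs 10: x=3 → posterior Gamma(36, 17)
obs 11: x=6 → posterior Gamma(42, 18)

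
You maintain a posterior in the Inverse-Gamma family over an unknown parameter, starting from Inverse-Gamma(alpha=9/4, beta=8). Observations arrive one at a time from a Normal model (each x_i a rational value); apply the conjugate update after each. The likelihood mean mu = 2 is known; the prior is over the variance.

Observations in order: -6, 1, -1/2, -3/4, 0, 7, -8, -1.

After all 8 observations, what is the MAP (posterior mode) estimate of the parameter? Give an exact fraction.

3725/232

obs 1: x=-6 → posterior Inverse-Gamma(11/4, 40)
obs 2: x=1 → posterior Inverse-Gamma(13/4, 81/2)
obs 3: x=-1/2 → posterior Inverse-Gamma(15/4, 349/8)
obs 4: x=-3/4 → posterior Inverse-Gamma(17/4, 1517/32)
obs 5: x=0 → posterior Inverse-Gamma(19/4, 1581/32)
obs 6: x=7 → posterior Inverse-Gamma(21/4, 1981/32)
obs 7: x=-8 → posterior Inverse-Gamma(23/4, 3581/32)
obs 8: x=-1 → posterior Inverse-Gamma(25/4, 3725/32)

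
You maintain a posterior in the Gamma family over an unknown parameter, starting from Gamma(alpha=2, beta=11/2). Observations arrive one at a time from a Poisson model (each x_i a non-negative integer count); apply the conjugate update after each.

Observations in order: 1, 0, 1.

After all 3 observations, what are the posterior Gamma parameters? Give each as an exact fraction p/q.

alpha=4, beta=17/2

obs 1: x=1 → posterior Gamma(3, 13/2)
obs 2: x=0 → posterior Gamma(3, 15/2)
obs 3: x=1 → posterior Gamma(4, 17/2)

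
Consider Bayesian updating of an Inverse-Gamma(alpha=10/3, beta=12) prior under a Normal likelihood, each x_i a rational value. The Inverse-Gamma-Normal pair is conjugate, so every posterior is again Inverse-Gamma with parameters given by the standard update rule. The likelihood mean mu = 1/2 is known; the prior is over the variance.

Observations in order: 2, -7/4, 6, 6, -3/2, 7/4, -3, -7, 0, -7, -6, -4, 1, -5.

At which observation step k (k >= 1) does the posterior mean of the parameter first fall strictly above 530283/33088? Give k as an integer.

obs 1: x=2 → posterior Inverse-Gamma(23/6, 105/8)
obs 2: x=-7/4 → posterior Inverse-Gamma(13/3, 501/32)
obs 3: x=6 → posterior Inverse-Gamma(29/6, 985/32)
obs 4: x=6 → posterior Inverse-Gamma(16/3, 1469/32)
obs 5: x=-3/2 → posterior Inverse-Gamma(35/6, 1533/32)
obs 6: x=7/4 → posterior Inverse-Gamma(19/3, 779/16)
obs 7: x=-3 → posterior Inverse-Gamma(41/6, 877/16)
obs 8: x=-7 → posterior Inverse-Gamma(22/3, 1327/16)
obs 9: x=0 → posterior Inverse-Gamma(47/6, 1329/16)
obs 10: x=-7 → posterior Inverse-Gamma(25/3, 1779/16)
obs 11: x=-6 → posterior Inverse-Gamma(53/6, 2117/16)
obs 12: x=-4 → posterior Inverse-Gamma(28/3, 2279/16)
obs 13: x=1 → posterior Inverse-Gamma(59/6, 2281/16)
obs 14: x=-5 → posterior Inverse-Gamma(31/3, 2523/16)

k = 11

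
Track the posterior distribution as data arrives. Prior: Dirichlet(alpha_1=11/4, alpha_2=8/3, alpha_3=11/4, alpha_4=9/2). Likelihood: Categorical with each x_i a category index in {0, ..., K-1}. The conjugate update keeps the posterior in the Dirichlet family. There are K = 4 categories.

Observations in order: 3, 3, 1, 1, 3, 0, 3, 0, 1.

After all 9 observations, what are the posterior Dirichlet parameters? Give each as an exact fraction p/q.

obs 1: x=3 → posterior Dirichlet(11/4, 8/3, 11/4, 11/2)
obs 2: x=3 → posterior Dirichlet(11/4, 8/3, 11/4, 13/2)
obs 3: x=1 → posterior Dirichlet(11/4, 11/3, 11/4, 13/2)
obs 4: x=1 → posterior Dirichlet(11/4, 14/3, 11/4, 13/2)
obs 5: x=3 → posterior Dirichlet(11/4, 14/3, 11/4, 15/2)
obs 6: x=0 → posterior Dirichlet(15/4, 14/3, 11/4, 15/2)
obs 7: x=3 → posterior Dirichlet(15/4, 14/3, 11/4, 17/2)
obs 8: x=0 → posterior Dirichlet(19/4, 14/3, 11/4, 17/2)
obs 9: x=1 → posterior Dirichlet(19/4, 17/3, 11/4, 17/2)

alpha_1=19/4, alpha_2=17/3, alpha_3=11/4, alpha_4=17/2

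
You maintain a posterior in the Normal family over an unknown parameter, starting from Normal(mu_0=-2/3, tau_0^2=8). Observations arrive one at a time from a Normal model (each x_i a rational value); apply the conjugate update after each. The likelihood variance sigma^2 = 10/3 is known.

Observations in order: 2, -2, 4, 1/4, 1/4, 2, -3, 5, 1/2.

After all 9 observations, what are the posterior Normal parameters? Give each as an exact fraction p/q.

mu_0=314/339, tau_0^2=40/113

obs 1: x=2 → posterior Normal(62/51, 40/17)
obs 2: x=-2 → posterior Normal(-10/87, 40/29)
obs 3: x=4 → posterior Normal(134/123, 40/41)
obs 4: x=1/4 → posterior Normal(143/159, 40/53)
obs 5: x=1/4 → posterior Normal(152/195, 8/13)
obs 6: x=2 → posterior Normal(32/33, 40/77)
obs 7: x=-3 → posterior Normal(116/267, 40/89)
obs 8: x=5 → posterior Normal(296/303, 40/101)
obs 9: x=1/2 → posterior Normal(314/339, 40/113)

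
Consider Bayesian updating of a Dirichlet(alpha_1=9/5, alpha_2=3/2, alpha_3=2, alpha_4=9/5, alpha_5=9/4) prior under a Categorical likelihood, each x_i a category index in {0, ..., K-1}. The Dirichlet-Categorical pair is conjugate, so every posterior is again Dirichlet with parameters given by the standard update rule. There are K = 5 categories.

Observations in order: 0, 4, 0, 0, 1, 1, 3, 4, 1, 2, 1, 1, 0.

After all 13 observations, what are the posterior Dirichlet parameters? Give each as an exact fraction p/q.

obs 1: x=0 → posterior Dirichlet(14/5, 3/2, 2, 9/5, 9/4)
obs 2: x=4 → posterior Dirichlet(14/5, 3/2, 2, 9/5, 13/4)
obs 3: x=0 → posterior Dirichlet(19/5, 3/2, 2, 9/5, 13/4)
obs 4: x=0 → posterior Dirichlet(24/5, 3/2, 2, 9/5, 13/4)
obs 5: x=1 → posterior Dirichlet(24/5, 5/2, 2, 9/5, 13/4)
obs 6: x=1 → posterior Dirichlet(24/5, 7/2, 2, 9/5, 13/4)
obs 7: x=3 → posterior Dirichlet(24/5, 7/2, 2, 14/5, 13/4)
obs 8: x=4 → posterior Dirichlet(24/5, 7/2, 2, 14/5, 17/4)
obs 9: x=1 → posterior Dirichlet(24/5, 9/2, 2, 14/5, 17/4)
obs 10: x=2 → posterior Dirichlet(24/5, 9/2, 3, 14/5, 17/4)
obs 11: x=1 → posterior Dirichlet(24/5, 11/2, 3, 14/5, 17/4)
obs 12: x=1 → posterior Dirichlet(24/5, 13/2, 3, 14/5, 17/4)
obs 13: x=0 → posterior Dirichlet(29/5, 13/2, 3, 14/5, 17/4)

alpha_1=29/5, alpha_2=13/2, alpha_3=3, alpha_4=14/5, alpha_5=17/4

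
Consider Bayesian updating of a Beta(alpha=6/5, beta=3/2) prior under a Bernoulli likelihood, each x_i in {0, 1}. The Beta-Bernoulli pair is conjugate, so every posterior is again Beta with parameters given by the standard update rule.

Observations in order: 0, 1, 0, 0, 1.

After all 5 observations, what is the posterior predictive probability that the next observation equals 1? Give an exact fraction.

obs 1: x=0 → posterior Beta(6/5, 5/2)
obs 2: x=1 → posterior Beta(11/5, 5/2)
obs 3: x=0 → posterior Beta(11/5, 7/2)
obs 4: x=0 → posterior Beta(11/5, 9/2)
obs 5: x=1 → posterior Beta(16/5, 9/2)

32/77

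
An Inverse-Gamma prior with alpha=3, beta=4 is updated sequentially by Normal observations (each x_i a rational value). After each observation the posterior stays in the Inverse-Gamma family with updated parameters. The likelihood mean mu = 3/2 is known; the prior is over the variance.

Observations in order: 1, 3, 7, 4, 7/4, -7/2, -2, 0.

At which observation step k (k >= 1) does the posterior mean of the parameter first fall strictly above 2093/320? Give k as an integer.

obs 1: x=1 → posterior Inverse-Gamma(7/2, 33/8)
obs 2: x=3 → posterior Inverse-Gamma(4, 21/4)
obs 3: x=7 → posterior Inverse-Gamma(9/2, 163/8)
obs 4: x=4 → posterior Inverse-Gamma(5, 47/2)
obs 5: x=7/4 → posterior Inverse-Gamma(11/2, 753/32)
obs 6: x=-7/2 → posterior Inverse-Gamma(6, 1153/32)
obs 7: x=-2 → posterior Inverse-Gamma(13/2, 1349/32)
obs 8: x=0 → posterior Inverse-Gamma(7, 1385/32)

k = 6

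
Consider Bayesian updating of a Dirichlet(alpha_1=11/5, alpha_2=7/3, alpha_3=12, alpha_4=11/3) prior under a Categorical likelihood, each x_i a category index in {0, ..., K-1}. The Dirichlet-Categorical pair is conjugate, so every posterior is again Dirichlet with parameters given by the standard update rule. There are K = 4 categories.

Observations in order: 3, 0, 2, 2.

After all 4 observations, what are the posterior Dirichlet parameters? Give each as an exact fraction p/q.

obs 1: x=3 → posterior Dirichlet(11/5, 7/3, 12, 14/3)
obs 2: x=0 → posterior Dirichlet(16/5, 7/3, 12, 14/3)
obs 3: x=2 → posterior Dirichlet(16/5, 7/3, 13, 14/3)
obs 4: x=2 → posterior Dirichlet(16/5, 7/3, 14, 14/3)

alpha_1=16/5, alpha_2=7/3, alpha_3=14, alpha_4=14/3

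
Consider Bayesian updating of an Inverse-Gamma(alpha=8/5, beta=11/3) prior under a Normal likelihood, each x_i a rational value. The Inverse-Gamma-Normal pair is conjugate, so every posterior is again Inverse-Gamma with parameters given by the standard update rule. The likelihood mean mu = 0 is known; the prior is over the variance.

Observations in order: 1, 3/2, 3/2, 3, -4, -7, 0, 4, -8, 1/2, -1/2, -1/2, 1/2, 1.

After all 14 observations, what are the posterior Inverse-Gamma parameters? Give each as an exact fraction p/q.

alpha=43/5, beta=1013/12

obs 1: x=1 → posterior Inverse-Gamma(21/10, 25/6)
obs 2: x=3/2 → posterior Inverse-Gamma(13/5, 127/24)
obs 3: x=3/2 → posterior Inverse-Gamma(31/10, 77/12)
obs 4: x=3 → posterior Inverse-Gamma(18/5, 131/12)
obs 5: x=-4 → posterior Inverse-Gamma(41/10, 227/12)
obs 6: x=-7 → posterior Inverse-Gamma(23/5, 521/12)
obs 7: x=0 → posterior Inverse-Gamma(51/10, 521/12)
obs 8: x=4 → posterior Inverse-Gamma(28/5, 617/12)
obs 9: x=-8 → posterior Inverse-Gamma(61/10, 1001/12)
obs 10: x=1/2 → posterior Inverse-Gamma(33/5, 2005/24)
obs 11: x=-1/2 → posterior Inverse-Gamma(71/10, 251/3)
obs 12: x=-1/2 → posterior Inverse-Gamma(38/5, 2011/24)
obs 13: x=1/2 → posterior Inverse-Gamma(81/10, 1007/12)
obs 14: x=1 → posterior Inverse-Gamma(43/5, 1013/12)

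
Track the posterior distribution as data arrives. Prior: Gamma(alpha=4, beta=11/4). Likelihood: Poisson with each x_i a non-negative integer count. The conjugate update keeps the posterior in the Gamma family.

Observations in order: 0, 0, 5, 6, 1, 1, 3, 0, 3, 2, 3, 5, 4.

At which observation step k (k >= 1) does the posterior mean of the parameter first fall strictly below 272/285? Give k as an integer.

obs 1: x=0 → posterior Gamma(4, 15/4)
obs 2: x=0 → posterior Gamma(4, 19/4)
obs 3: x=5 → posterior Gamma(9, 23/4)
obs 4: x=6 → posterior Gamma(15, 27/4)
obs 5: x=1 → posterior Gamma(16, 31/4)
obs 6: x=1 → posterior Gamma(17, 35/4)
obs 7: x=3 → posterior Gamma(20, 39/4)
obs 8: x=0 → posterior Gamma(20, 43/4)
obs 9: x=3 → posterior Gamma(23, 47/4)
obs 10: x=2 → posterior Gamma(25, 51/4)
obs 11: x=3 → posterior Gamma(28, 55/4)
obs 12: x=5 → posterior Gamma(33, 59/4)
obs 13: x=4 → posterior Gamma(37, 63/4)

k = 2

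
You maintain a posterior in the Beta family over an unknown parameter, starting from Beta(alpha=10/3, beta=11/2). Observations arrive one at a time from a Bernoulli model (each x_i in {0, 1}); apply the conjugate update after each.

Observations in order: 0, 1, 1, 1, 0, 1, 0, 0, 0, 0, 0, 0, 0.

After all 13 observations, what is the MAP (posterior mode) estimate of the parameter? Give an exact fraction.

obs 1: x=0 → posterior Beta(10/3, 13/2)
obs 2: x=1 → posterior Beta(13/3, 13/2)
obs 3: x=1 → posterior Beta(16/3, 13/2)
obs 4: x=1 → posterior Beta(19/3, 13/2)
obs 5: x=0 → posterior Beta(19/3, 15/2)
obs 6: x=1 → posterior Beta(22/3, 15/2)
obs 7: x=0 → posterior Beta(22/3, 17/2)
obs 8: x=0 → posterior Beta(22/3, 19/2)
obs 9: x=0 → posterior Beta(22/3, 21/2)
obs 10: x=0 → posterior Beta(22/3, 23/2)
obs 11: x=0 → posterior Beta(22/3, 25/2)
obs 12: x=0 → posterior Beta(22/3, 27/2)
obs 13: x=0 → posterior Beta(22/3, 29/2)

38/119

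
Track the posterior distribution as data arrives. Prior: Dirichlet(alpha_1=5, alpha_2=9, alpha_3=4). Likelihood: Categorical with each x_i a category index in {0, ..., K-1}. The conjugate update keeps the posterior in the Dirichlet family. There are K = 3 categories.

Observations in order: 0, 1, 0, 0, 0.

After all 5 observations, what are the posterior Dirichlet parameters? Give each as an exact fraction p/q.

obs 1: x=0 → posterior Dirichlet(6, 9, 4)
obs 2: x=1 → posterior Dirichlet(6, 10, 4)
obs 3: x=0 → posterior Dirichlet(7, 10, 4)
obs 4: x=0 → posterior Dirichlet(8, 10, 4)
obs 5: x=0 → posterior Dirichlet(9, 10, 4)

alpha_1=9, alpha_2=10, alpha_3=4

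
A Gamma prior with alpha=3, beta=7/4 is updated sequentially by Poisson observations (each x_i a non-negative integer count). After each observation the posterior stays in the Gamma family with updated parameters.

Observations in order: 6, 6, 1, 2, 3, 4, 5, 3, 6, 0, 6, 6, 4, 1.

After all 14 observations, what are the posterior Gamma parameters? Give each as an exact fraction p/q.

obs 1: x=6 → posterior Gamma(9, 11/4)
obs 2: x=6 → posterior Gamma(15, 15/4)
obs 3: x=1 → posterior Gamma(16, 19/4)
obs 4: x=2 → posterior Gamma(18, 23/4)
obs 5: x=3 → posterior Gamma(21, 27/4)
obs 6: x=4 → posterior Gamma(25, 31/4)
obs 7: x=5 → posterior Gamma(30, 35/4)
obs 8: x=3 → posterior Gamma(33, 39/4)
obs 9: x=6 → posterior Gamma(39, 43/4)
obs 10: x=0 → posterior Gamma(39, 47/4)
obs 11: x=6 → posterior Gamma(45, 51/4)
obs 12: x=6 → posterior Gamma(51, 55/4)
obs 13: x=4 → posterior Gamma(55, 59/4)
obs 14: x=1 → posterior Gamma(56, 63/4)

alpha=56, beta=63/4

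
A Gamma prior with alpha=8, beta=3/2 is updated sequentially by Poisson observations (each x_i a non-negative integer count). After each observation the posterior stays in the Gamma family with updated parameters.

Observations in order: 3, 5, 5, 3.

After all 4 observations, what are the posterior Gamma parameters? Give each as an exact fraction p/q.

alpha=24, beta=11/2

obs 1: x=3 → posterior Gamma(11, 5/2)
obs 2: x=5 → posterior Gamma(16, 7/2)
obs 3: x=5 → posterior Gamma(21, 9/2)
obs 4: x=3 → posterior Gamma(24, 11/2)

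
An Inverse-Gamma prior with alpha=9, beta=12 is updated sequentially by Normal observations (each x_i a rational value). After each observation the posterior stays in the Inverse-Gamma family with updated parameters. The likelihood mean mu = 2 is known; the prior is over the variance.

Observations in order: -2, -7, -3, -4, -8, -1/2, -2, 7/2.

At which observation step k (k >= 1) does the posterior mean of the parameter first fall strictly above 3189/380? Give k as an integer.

obs 1: x=-2 → posterior Inverse-Gamma(19/2, 20)
obs 2: x=-7 → posterior Inverse-Gamma(10, 121/2)
obs 3: x=-3 → posterior Inverse-Gamma(21/2, 73)
obs 4: x=-4 → posterior Inverse-Gamma(11, 91)
obs 5: x=-8 → posterior Inverse-Gamma(23/2, 141)
obs 6: x=-1/2 → posterior Inverse-Gamma(12, 1153/8)
obs 7: x=-2 → posterior Inverse-Gamma(25/2, 1217/8)
obs 8: x=7/2 → posterior Inverse-Gamma(13, 613/4)

k = 4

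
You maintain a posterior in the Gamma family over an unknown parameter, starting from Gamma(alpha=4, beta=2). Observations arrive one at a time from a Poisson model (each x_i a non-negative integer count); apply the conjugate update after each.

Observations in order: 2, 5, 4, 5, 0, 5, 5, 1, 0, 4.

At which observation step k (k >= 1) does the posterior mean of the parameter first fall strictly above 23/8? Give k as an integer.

obs 1: x=2 → posterior Gamma(6, 3)
obs 2: x=5 → posterior Gamma(11, 4)
obs 3: x=4 → posterior Gamma(15, 5)
obs 4: x=5 → posterior Gamma(20, 6)
obs 5: x=0 → posterior Gamma(20, 7)
obs 6: x=5 → posterior Gamma(25, 8)
obs 7: x=5 → posterior Gamma(30, 9)
obs 8: x=1 → posterior Gamma(31, 10)
obs 9: x=0 → posterior Gamma(31, 11)
obs 10: x=4 → posterior Gamma(35, 12)

k = 3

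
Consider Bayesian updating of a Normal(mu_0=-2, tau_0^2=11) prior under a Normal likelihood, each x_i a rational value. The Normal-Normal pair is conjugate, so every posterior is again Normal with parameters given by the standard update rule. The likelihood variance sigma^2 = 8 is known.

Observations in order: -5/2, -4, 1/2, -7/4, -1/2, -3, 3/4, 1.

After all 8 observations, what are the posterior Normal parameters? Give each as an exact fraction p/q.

mu_0=-241/192, tau_0^2=11/12

obs 1: x=-5/2 → posterior Normal(-87/38, 88/19)
obs 2: x=-4 → posterior Normal(-35/12, 44/15)
obs 3: x=1/2 → posterior Normal(-2, 88/41)
obs 4: x=-7/4 → posterior Normal(-405/208, 22/13)
obs 5: x=-1/2 → posterior Normal(-61/36, 88/63)
obs 6: x=-3 → posterior Normal(-559/296, 44/37)
obs 7: x=3/4 → posterior Normal(-263/170, 88/85)
obs 8: x=1 → posterior Normal(-241/192, 11/12)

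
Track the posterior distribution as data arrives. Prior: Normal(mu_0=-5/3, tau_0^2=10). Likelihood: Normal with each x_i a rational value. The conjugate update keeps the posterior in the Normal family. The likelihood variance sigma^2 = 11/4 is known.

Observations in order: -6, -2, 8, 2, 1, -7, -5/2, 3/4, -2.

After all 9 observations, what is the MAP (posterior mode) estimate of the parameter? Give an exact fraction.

obs 1: x=-6 → posterior Normal(-775/153, 110/51)
obs 2: x=-2 → posterior Normal(-145/39, 110/91)
obs 3: x=8 → posterior Normal(-55/393, 110/131)
obs 4: x=2 → posterior Normal(185/513, 110/171)
obs 5: x=1 → posterior Normal(305/633, 110/211)
obs 6: x=-7 → posterior Normal(-535/753, 110/251)
obs 7: x=-5/2 → posterior Normal(-835/873, 110/291)
obs 8: x=3/4 → posterior Normal(-745/993, 110/331)
obs 9: x=-2 → posterior Normal(-985/1113, 110/371)

-985/1113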